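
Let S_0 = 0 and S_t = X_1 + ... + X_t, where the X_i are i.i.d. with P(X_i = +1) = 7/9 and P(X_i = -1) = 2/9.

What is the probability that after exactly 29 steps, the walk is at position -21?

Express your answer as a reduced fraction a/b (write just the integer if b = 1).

Answer: 212608900661248/523347633027360537213511521

Derivation:
To reach position -21 after 29 steps: need 4 steps of +1 and 25 steps of -1.
Number of such sequences: C(29,4) = 23751
Each has probability (7/9)^4 · (2/9)^25 = 80564191232/4710128697246244834921603689
P = 23751 · 80564191232/4710128697246244834921603689 = 212608900661248/523347633027360537213511521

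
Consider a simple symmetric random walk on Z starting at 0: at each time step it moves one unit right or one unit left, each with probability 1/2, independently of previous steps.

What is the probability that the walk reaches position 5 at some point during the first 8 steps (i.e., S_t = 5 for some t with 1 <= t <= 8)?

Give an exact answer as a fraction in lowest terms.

Count via complement. Let g(t,s) = #length-t paths at position s with S_1..S_t all ≠ 5.
g(t,s) = g(t-1,s-1) + g(t-1,s+1) for s ≠ 5; g(t,5) = 0.
t=0: g(0,0)=1
t=1: g(1,-1)=1 g(1,1)=1
t=2: g(2,-2)=1 g(2,0)=2 g(2,2)=1
t=3: g(3,-3)=1 g(3,-1)=3 g(3,1)=3 g(3,3)=1
t=4: g(4,-4)=1 g(4,-2)=4 g(4,0)=6 g(4,2)=4 g(4,4)=1
t=5: g(5,-5)=1 g(5,-3)=5 g(5,-1)=10 g(5,1)=10 g(5,3)=5
t=6: g(6,-6)=1 g(6,-4)=6 g(6,-2)=15 g(6,0)=20 g(6,2)=15 g(6,4)=5
t=7: g(7,-7)=1 g(7,-5)=7 g(7,-3)=21 g(7,-1)=35 g(7,1)=35 g(7,3)=20
t=8: g(8,-8)=1 g(8,-6)=8 g(8,-4)=28 g(8,-2)=56 g(8,0)=70 g(8,2)=55 g(8,4)=20
Paths never hitting 5: Σ_s g(8,s) = 238
Paths hitting 5: 2^8 - 238 = 18
P = 18/256 = 9/128

Answer: 9/128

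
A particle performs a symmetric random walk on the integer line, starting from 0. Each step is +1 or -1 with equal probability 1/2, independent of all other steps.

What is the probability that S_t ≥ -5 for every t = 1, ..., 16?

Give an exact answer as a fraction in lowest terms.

Answer: 28067/32768

Derivation:
Let f(t,s) = #length-t paths at position s with S_1..S_t all ≥ -5.
f(t,s) = f(t-1,s-1) + f(t-1,s+1) for s ≥ -5; f(t,s) = 0 for s < -5.
t=0: f(0,0)=1
t=1: f(1,-1)=1 f(1,1)=1
t=2: f(2,-2)=1 f(2,0)=2 f(2,2)=1
t=3: f(3,-3)=1 f(3,-1)=3 f(3,1)=3 f(3,3)=1
t=4: f(4,-4)=1 f(4,-2)=4 f(4,0)=6 f(4,2)=4 f(4,4)=1
t=5: f(5,-5)=1 f(5,-3)=5 f(5,-1)=10 f(5,1)=10 f(5,3)=5 f(5,5)=1
t=6: f(6,-4)=6 f(6,-2)=15 f(6,0)=20 f(6,2)=15 f(6,4)=6 f(6,6)=1
t=7: f(7,-5)=6 f(7,-3)=21 f(7,-1)=35 f(7,1)=35 f(7,3)=21 f(7,5)=7 f(7,7)=1
t=8: f(8,-4)=27 f(8,-2)=56 f(8,0)=70 f(8,2)=56 f(8,4)=28 f(8,6)=8 f(8,8)=1
t=9: f(9,-5)=27 f(9,-3)=83 f(9,-1)=126 f(9,1)=126 f(9,3)=84 f(9,5)=36 f(9,7)=9 f(9,9)=1
t=10: f(10,-4)=110 f(10,-2)=209 f(10,0)=252 f(10,2)=210 f(10,4)=120 f(10,6)=45 f(10,8)=10 f(10,10)=1
t=11: f(11,-5)=110 f(11,-3)=319 f(11,-1)=461 f(11,1)=462 f(11,3)=330 f(11,5)=165 f(11,7)=55 f(11,9)=11 f(11,11)=1
t=12: f(12,-4)=429 f(12,-2)=780 f(12,0)=923 f(12,2)=792 f(12,4)=495 f(12,6)=220 f(12,8)=66 f(12,10)=12 f(12,12)=1
t=13: f(13,-5)=429 f(13,-3)=1209 f(13,-1)=1703 f(13,1)=1715 f(13,3)=1287 f(13,5)=715 f(13,7)=286 f(13,9)=78 f(13,11)=13 f(13,13)=1
t=14: f(14,-4)=1638 f(14,-2)=2912 f(14,0)=3418 f(14,2)=3002 f(14,4)=2002 f(14,6)=1001 f(14,8)=364 f(14,10)=91 f(14,12)=14 f(14,14)=1
t=15: f(15,-5)=1638 f(15,-3)=4550 f(15,-1)=6330 f(15,1)=6420 f(15,3)=5004 f(15,5)=3003 f(15,7)=1365 f(15,9)=455 f(15,11)=105 f(15,13)=15 f(15,15)=1
t=16: f(16,-4)=6188 f(16,-2)=10880 f(16,0)=12750 f(16,2)=11424 f(16,4)=8007 f(16,6)=4368 f(16,8)=1820 f(16,10)=560 f(16,12)=120 f(16,14)=16 f(16,16)=1
Σ_s f(16,s) = 56134
P = 56134/65536 = 28067/32768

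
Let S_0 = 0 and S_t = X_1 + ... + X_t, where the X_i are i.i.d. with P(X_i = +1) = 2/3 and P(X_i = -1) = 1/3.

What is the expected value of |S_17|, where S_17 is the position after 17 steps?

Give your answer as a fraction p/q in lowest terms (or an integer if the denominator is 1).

Answer: 85632247/14348907

Derivation:
S_17 takes values m ≡ 1 (mod 2) with |m| ≤ 17; P(S_17=m) = C(17,(17+m)/2) · (2/3)^((17+m)/2) · (1/3)^((17-m)/2).
Distribution: P(S=-17)=1/129140163, P(S=-15)=34/129140163, P(S=-13)=544/129140163, P(S=-11)=5440/129140163, P(S=-9)=38080/129140163, P(S=-7)=198016/129140163, P(S=-5)=792064/129140163, P(S=-3)=2489344/129140163, P(S=-1)=6223360/129140163, P(S=1)=12446720/129140163, P(S=3)=19914752/129140163, P(S=5)=25346048/129140163, P(S=7)=25346048/129140163, P(S=9)=19496960/129140163, P(S=11)=11141120/129140163, P(S=13)=4456448/129140163, P(S=15)=1114112/129140163, P(S=17)=131072/129140163
E[|S_17|] = Σ_m |m|·P(S_17=m) = 85632247/14348907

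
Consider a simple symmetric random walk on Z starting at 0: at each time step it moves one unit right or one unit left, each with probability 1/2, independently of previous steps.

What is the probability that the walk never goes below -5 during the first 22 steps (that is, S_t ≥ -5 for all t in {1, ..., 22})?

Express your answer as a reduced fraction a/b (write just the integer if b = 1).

Answer: 1656667/2097152

Derivation:
Let f(t,s) = #length-t paths at position s with S_1..S_t all ≥ -5.
f(t,s) = f(t-1,s-1) + f(t-1,s+1) for s ≥ -5; f(t,s) = 0 for s < -5.
t=0: f(0,0)=1
t=1: f(1,-1)=1 f(1,1)=1
t=2: f(2,-2)=1 f(2,0)=2 f(2,2)=1
t=3: f(3,-3)=1 f(3,-1)=3 f(3,1)=3 f(3,3)=1
t=4: f(4,-4)=1 f(4,-2)=4 f(4,0)=6 f(4,2)=4 f(4,4)=1
t=5: f(5,-5)=1 f(5,-3)=5 f(5,-1)=10 f(5,1)=10 f(5,3)=5 f(5,5)=1
t=6: f(6,-4)=6 f(6,-2)=15 f(6,0)=20 f(6,2)=15 f(6,4)=6 f(6,6)=1
t=7: f(7,-5)=6 f(7,-3)=21 f(7,-1)=35 f(7,1)=35 f(7,3)=21 f(7,5)=7 f(7,7)=1
t=8: f(8,-4)=27 f(8,-2)=56 f(8,0)=70 f(8,2)=56 f(8,4)=28 f(8,6)=8 f(8,8)=1
t=9: f(9,-5)=27 f(9,-3)=83 f(9,-1)=126 f(9,1)=126 f(9,3)=84 f(9,5)=36 f(9,7)=9 f(9,9)=1
t=10: f(10,-4)=110 f(10,-2)=209 f(10,0)=252 f(10,2)=210 f(10,4)=120 f(10,6)=45 f(10,8)=10 f(10,10)=1
t=11: f(11,-5)=110 f(11,-3)=319 f(11,-1)=461 f(11,1)=462 f(11,3)=330 f(11,5)=165 f(11,7)=55 f(11,9)=11 f(11,11)=1
t=12: f(12,-4)=429 f(12,-2)=780 f(12,0)=923 f(12,2)=792 f(12,4)=495 f(12,6)=220 f(12,8)=66 f(12,10)=12 f(12,12)=1
t=13: f(13,-5)=429 f(13,-3)=1209 f(13,-1)=1703 f(13,1)=1715 f(13,3)=1287 f(13,5)=715 f(13,7)=286 f(13,9)=78 f(13,11)=13 f(13,13)=1
t=14: f(14,-4)=1638 f(14,-2)=2912 f(14,0)=3418 f(14,2)=3002 f(14,4)=2002 f(14,6)=1001 f(14,8)=364 f(14,10)=91 f(14,12)=14 f(14,14)=1
t=15: f(15,-5)=1638 f(15,-3)=4550 f(15,-1)=6330 f(15,1)=6420 f(15,3)=5004 f(15,5)=3003 f(15,7)=1365 f(15,9)=455 f(15,11)=105 f(15,13)=15 f(15,15)=1
t=16: f(16,-4)=6188 f(16,-2)=10880 f(16,0)=12750 f(16,2)=11424 f(16,4)=8007 f(16,6)=4368 f(16,8)=1820 f(16,10)=560 f(16,12)=120 f(16,14)=16 f(16,16)=1
t=17: f(17,-5)=6188 f(17,-3)=17068 f(17,-1)=23630 f(17,1)=24174 f(17,3)=19431 f(17,5)=12375 f(17,7)=6188 f(17,9)=2380 f(17,11)=680 f(17,13)=136 f(17,15)=17 f(17,17)=1
t=18: f(18,-4)=23256 f(18,-2)=40698 f(18,0)=47804 f(18,2)=43605 f(18,4)=31806 f(18,6)=18563 f(18,8)=8568 f(18,10)=3060 f(18,12)=816 f(18,14)=153 f(18,16)=18 f(18,18)=1
t=19: f(19,-5)=23256 f(19,-3)=63954 f(19,-1)=88502 f(19,1)=91409 f(19,3)=75411 f(19,5)=50369 f(19,7)=27131 f(19,9)=11628 f(19,11)=3876 f(19,13)=969 f(19,15)=171 f(19,17)=19 f(19,19)=1
t=20: f(20,-4)=87210 f(20,-2)=152456 f(20,0)=179911 f(20,2)=166820 f(20,4)=125780 f(20,6)=77500 f(20,8)=38759 f(20,10)=15504 f(20,12)=4845 f(20,14)=1140 f(20,16)=190 f(20,18)=20 f(20,20)=1
t=21: f(21,-5)=87210 f(21,-3)=239666 f(21,-1)=332367 f(21,1)=346731 f(21,3)=292600 f(21,5)=203280 f(21,7)=116259 f(21,9)=54263 f(21,11)=20349 f(21,13)=5985 f(21,15)=1330 f(21,17)=210 f(21,19)=21 f(21,21)=1
t=22: f(22,-4)=326876 f(22,-2)=572033 f(22,0)=679098 f(22,2)=639331 f(22,4)=495880 f(22,6)=319539 f(22,8)=170522 f(22,10)=74612 f(22,12)=26334 f(22,14)=7315 f(22,16)=1540 f(22,18)=231 f(22,20)=22 f(22,22)=1
Σ_s f(22,s) = 3313334
P = 3313334/4194304 = 1656667/2097152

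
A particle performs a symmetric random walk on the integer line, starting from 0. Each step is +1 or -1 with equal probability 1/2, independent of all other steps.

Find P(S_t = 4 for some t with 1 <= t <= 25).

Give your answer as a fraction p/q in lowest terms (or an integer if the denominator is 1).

Answer: 1779879/4194304

Derivation:
Count via complement. Let g(t,s) = #length-t paths at position s with S_1..S_t all ≠ 4.
g(t,s) = g(t-1,s-1) + g(t-1,s+1) for s ≠ 4; g(t,4) = 0.
t=0: g(0,0)=1
t=1: g(1,-1)=1 g(1,1)=1
t=2: g(2,-2)=1 g(2,0)=2 g(2,2)=1
t=3: g(3,-3)=1 g(3,-1)=3 g(3,1)=3 g(3,3)=1
t=4: g(4,-4)=1 g(4,-2)=4 g(4,0)=6 g(4,2)=4
t=5: g(5,-5)=1 g(5,-3)=5 g(5,-1)=10 g(5,1)=10 g(5,3)=4
t=6: g(6,-6)=1 g(6,-4)=6 g(6,-2)=15 g(6,0)=20 g(6,2)=14
t=7: g(7,-7)=1 g(7,-5)=7 g(7,-3)=21 g(7,-1)=35 g(7,1)=34 g(7,3)=14
t=8: g(8,-8)=1 g(8,-6)=8 g(8,-4)=28 g(8,-2)=56 g(8,0)=69 g(8,2)=48
t=9: g(9,-9)=1 g(9,-7)=9 g(9,-5)=36 g(9,-3)=84 g(9,-1)=125 g(9,1)=117 g(9,3)=48
t=10: g(10,-10)=1 g(10,-8)=10 g(10,-6)=45 g(10,-4)=120 g(10,-2)=209 g(10,0)=242 g(10,2)=165
t=11: g(11,-11)=1 g(11,-9)=11 g(11,-7)=55 g(11,-5)=165 g(11,-3)=329 g(11,-1)=451 g(11,1)=407 g(11,3)=165
t=12: g(12,-12)=1 g(12,-10)=12 g(12,-8)=66 g(12,-6)=220 g(12,-4)=494 g(12,-2)=780 g(12,0)=858 g(12,2)=572
t=13: g(13,-13)=1 g(13,-11)=13 g(13,-9)=78 g(13,-7)=286 g(13,-5)=714 g(13,-3)=1274 g(13,-1)=1638 g(13,1)=1430 g(13,3)=572
t=14: g(14,-14)=1 g(14,-12)=14 g(14,-10)=91 g(14,-8)=364 g(14,-6)=1000 g(14,-4)=1988 g(14,-2)=2912 g(14,0)=3068 g(14,2)=2002
t=15: g(15,-15)=1 g(15,-13)=15 g(15,-11)=105 g(15,-9)=455 g(15,-7)=1364 g(15,-5)=2988 g(15,-3)=4900 g(15,-1)=5980 g(15,1)=5070 g(15,3)=2002
t=16: g(16,-16)=1 g(16,-14)=16 g(16,-12)=120 g(16,-10)=560 g(16,-8)=1819 g(16,-6)=4352 g(16,-4)=7888 g(16,-2)=10880 g(16,0)=11050 g(16,2)=7072
t=17: g(17,-17)=1 g(17,-15)=17 g(17,-13)=136 g(17,-11)=680 g(17,-9)=2379 g(17,-7)=6171 g(17,-5)=12240 g(17,-3)=18768 g(17,-1)=21930 g(17,1)=18122 g(17,3)=7072
t=18: g(18,-18)=1 g(18,-16)=18 g(18,-14)=153 g(18,-12)=816 g(18,-10)=3059 g(18,-8)=8550 g(18,-6)=18411 g(18,-4)=31008 g(18,-2)=40698 g(18,0)=40052 g(18,2)=25194
t=19: g(19,-19)=1 g(19,-17)=19 g(19,-15)=171 g(19,-13)=969 g(19,-11)=3875 g(19,-9)=11609 g(19,-7)=26961 g(19,-5)=49419 g(19,-3)=71706 g(19,-1)=80750 g(19,1)=65246 g(19,3)=25194
t=20: g(20,-20)=1 g(20,-18)=20 g(20,-16)=190 g(20,-14)=1140 g(20,-12)=4844 g(20,-10)=15484 g(20,-8)=38570 g(20,-6)=76380 g(20,-4)=121125 g(20,-2)=152456 g(20,0)=145996 g(20,2)=90440
t=21: g(21,-21)=1 g(21,-19)=21 g(21,-17)=210 g(21,-15)=1330 g(21,-13)=5984 g(21,-11)=20328 g(21,-9)=54054 g(21,-7)=114950 g(21,-5)=197505 g(21,-3)=273581 g(21,-1)=298452 g(21,1)=236436 g(21,3)=90440
t=22: g(22,-22)=1 g(22,-20)=22 g(22,-18)=231 g(22,-16)=1540 g(22,-14)=7314 g(22,-12)=26312 g(22,-10)=74382 g(22,-8)=169004 g(22,-6)=312455 g(22,-4)=471086 g(22,-2)=572033 g(22,0)=534888 g(22,2)=326876
t=23: g(23,-23)=1 g(23,-21)=23 g(23,-19)=253 g(23,-17)=1771 g(23,-15)=8854 g(23,-13)=33626 g(23,-11)=100694 g(23,-9)=243386 g(23,-7)=481459 g(23,-5)=783541 g(23,-3)=1043119 g(23,-1)=1106921 g(23,1)=861764 g(23,3)=326876
t=24: g(24,-24)=1 g(24,-22)=24 g(24,-20)=276 g(24,-18)=2024 g(24,-16)=10625 g(24,-14)=42480 g(24,-12)=134320 g(24,-10)=344080 g(24,-8)=724845 g(24,-6)=1265000 g(24,-4)=1826660 g(24,-2)=2150040 g(24,0)=1968685 g(24,2)=1188640
t=25: g(25,-25)=1 g(25,-23)=25 g(25,-21)=300 g(25,-19)=2300 g(25,-17)=12649 g(25,-15)=53105 g(25,-13)=176800 g(25,-11)=478400 g(25,-9)=1068925 g(25,-7)=1989845 g(25,-5)=3091660 g(25,-3)=3976700 g(25,-1)=4118725 g(25,1)=3157325 g(25,3)=1188640
Paths never hitting 4: Σ_s g(25,s) = 19315400
Paths hitting 4: 2^25 - 19315400 = 14239032
P = 14239032/33554432 = 1779879/4194304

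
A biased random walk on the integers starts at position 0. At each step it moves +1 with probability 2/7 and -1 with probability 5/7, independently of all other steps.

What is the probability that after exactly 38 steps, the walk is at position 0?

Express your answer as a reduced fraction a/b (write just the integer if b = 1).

Answer: 50493234000000000000000000000/18562115921017574302453163671207

Derivation:
To be at 0 after 38 steps: need exactly 19 steps of +1 and 19 of -1.
Number of such sequences: C(38,19) = 35345263800
Each has probability (2/7)^19 · (5/7)^19 = 10000000000000000000/129934811447123020117172145698449
P = 35345263800 · 10000000000000000000/129934811447123020117172145698449 = 50493234000000000000000000000/18562115921017574302453163671207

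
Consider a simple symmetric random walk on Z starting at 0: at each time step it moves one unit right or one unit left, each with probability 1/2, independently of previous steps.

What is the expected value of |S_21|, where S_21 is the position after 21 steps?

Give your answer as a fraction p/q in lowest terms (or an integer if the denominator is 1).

Answer: 969969/262144

Derivation:
S_21 takes values m ≡ 1 (mod 2) with |m| ≤ 21; P(S_21=m) = C(21,(21+m)/2)/2^21.
Total paths: 2^21 = 2097152
Distribution: P(S=-21)=1/2097152, P(S=-19)=21/2097152, P(S=-17)=210/2097152, P(S=-15)=1330/2097152, P(S=-13)=5985/2097152, P(S=-11)=20349/2097152, P(S=-9)=54264/2097152, P(S=-7)=116280/2097152, P(S=-5)=203490/2097152, P(S=-3)=293930/2097152, P(S=-1)=352716/2097152, P(S=1)=352716/2097152, P(S=3)=293930/2097152, P(S=5)=203490/2097152, P(S=7)=116280/2097152, P(S=9)=54264/2097152, P(S=11)=20349/2097152, P(S=13)=5985/2097152, P(S=15)=1330/2097152, P(S=17)=210/2097152, P(S=19)=21/2097152, P(S=21)=1/2097152
E[|S_21|] = Σ_m |m|·P(S_21=m) = 7759752/2097152 = 969969/262144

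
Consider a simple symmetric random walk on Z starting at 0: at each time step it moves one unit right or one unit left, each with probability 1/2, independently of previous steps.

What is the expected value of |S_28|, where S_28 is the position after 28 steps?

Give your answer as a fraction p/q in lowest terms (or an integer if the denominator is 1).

S_28 takes values m ≡ 0 (mod 2) with |m| ≤ 28; P(S_28=m) = C(28,(28+m)/2)/2^28.
Total paths: 2^28 = 268435456
Distribution: P(S=-28)=1/268435456, P(S=-26)=28/268435456, P(S=-24)=378/268435456, P(S=-22)=3276/268435456, P(S=-20)=20475/268435456, P(S=-18)=98280/268435456, P(S=-16)=376740/268435456, P(S=-14)=1184040/268435456, P(S=-12)=3108105/268435456, P(S=-10)=6906900/268435456, P(S=-8)=13123110/268435456, P(S=-6)=21474180/268435456, P(S=-4)=30421755/268435456, P(S=-2)=37442160/268435456, P(S=0)=40116600/268435456, P(S=2)=37442160/268435456, P(S=4)=30421755/268435456, P(S=6)=21474180/268435456, P(S=8)=13123110/268435456, P(S=10)=6906900/268435456, P(S=12)=3108105/268435456, P(S=14)=1184040/268435456, P(S=16)=376740/268435456, P(S=18)=98280/268435456, P(S=20)=20475/268435456, P(S=22)=3276/268435456, P(S=24)=378/268435456, P(S=26)=28/268435456, P(S=28)=1/268435456
E[|S_28|] = Σ_m |m|·P(S_28=m) = 1123264800/268435456 = 35102025/8388608

Answer: 35102025/8388608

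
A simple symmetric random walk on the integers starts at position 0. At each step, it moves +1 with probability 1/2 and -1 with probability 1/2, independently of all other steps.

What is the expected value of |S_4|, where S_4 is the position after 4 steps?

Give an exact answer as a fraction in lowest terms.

S_4 takes values m ≡ 0 (mod 2) with |m| ≤ 4; P(S_4=m) = C(4,(4+m)/2)/2^4.
Total paths: 2^4 = 16
Distribution: P(S=-4)=1/16, P(S=-2)=4/16, P(S=0)=6/16, P(S=2)=4/16, P(S=4)=1/16
E[|S_4|] = Σ_m |m|·P(S_4=m) = 24/16 = 3/2

Answer: 3/2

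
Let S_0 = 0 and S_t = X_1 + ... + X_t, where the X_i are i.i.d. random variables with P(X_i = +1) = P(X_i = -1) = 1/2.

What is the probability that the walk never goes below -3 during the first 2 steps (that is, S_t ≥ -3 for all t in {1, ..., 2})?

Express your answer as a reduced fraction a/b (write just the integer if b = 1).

Answer: 1

Derivation:
Let f(t,s) = #length-t paths at position s with S_1..S_t all ≥ -3.
f(t,s) = f(t-1,s-1) + f(t-1,s+1) for s ≥ -3; f(t,s) = 0 for s < -3.
t=0: f(0,0)=1
t=1: f(1,-1)=1 f(1,1)=1
t=2: f(2,-2)=1 f(2,0)=2 f(2,2)=1
Σ_s f(2,s) = 4
P = 4/4 = 1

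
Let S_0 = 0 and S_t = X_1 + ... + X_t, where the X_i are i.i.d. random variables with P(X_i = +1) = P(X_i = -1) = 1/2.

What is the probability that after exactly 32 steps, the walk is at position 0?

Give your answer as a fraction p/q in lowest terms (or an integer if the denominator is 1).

To return to 0 after 32 steps: need exactly 16 steps of +1 and 16 of -1.
Favorable paths: C(32,16) = 601080390
Total paths: 2^32 = 4294967296
P = 601080390/4294967296 = 300540195/2147483648

Answer: 300540195/2147483648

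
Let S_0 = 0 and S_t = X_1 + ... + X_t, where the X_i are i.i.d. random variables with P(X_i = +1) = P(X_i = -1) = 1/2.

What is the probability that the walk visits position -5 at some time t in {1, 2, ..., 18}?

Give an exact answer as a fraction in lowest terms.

Answer: 7795/32768

Derivation:
Count via complement. Let g(t,s) = #length-t paths at position s with S_1..S_t all ≠ -5.
g(t,s) = g(t-1,s-1) + g(t-1,s+1) for s ≠ -5; g(t,-5) = 0.
t=0: g(0,0)=1
t=1: g(1,-1)=1 g(1,1)=1
t=2: g(2,-2)=1 g(2,0)=2 g(2,2)=1
t=3: g(3,-3)=1 g(3,-1)=3 g(3,1)=3 g(3,3)=1
t=4: g(4,-4)=1 g(4,-2)=4 g(4,0)=6 g(4,2)=4 g(4,4)=1
t=5: g(5,-3)=5 g(5,-1)=10 g(5,1)=10 g(5,3)=5 g(5,5)=1
t=6: g(6,-4)=5 g(6,-2)=15 g(6,0)=20 g(6,2)=15 g(6,4)=6 g(6,6)=1
t=7: g(7,-3)=20 g(7,-1)=35 g(7,1)=35 g(7,3)=21 g(7,5)=7 g(7,7)=1
t=8: g(8,-4)=20 g(8,-2)=55 g(8,0)=70 g(8,2)=56 g(8,4)=28 g(8,6)=8 g(8,8)=1
t=9: g(9,-3)=75 g(9,-1)=125 g(9,1)=126 g(9,3)=84 g(9,5)=36 g(9,7)=9 g(9,9)=1
t=10: g(10,-4)=75 g(10,-2)=200 g(10,0)=251 g(10,2)=210 g(10,4)=120 g(10,6)=45 g(10,8)=10 g(10,10)=1
t=11: g(11,-3)=275 g(11,-1)=451 g(11,1)=461 g(11,3)=330 g(11,5)=165 g(11,7)=55 g(11,9)=11 g(11,11)=1
t=12: g(12,-4)=275 g(12,-2)=726 g(12,0)=912 g(12,2)=791 g(12,4)=495 g(12,6)=220 g(12,8)=66 g(12,10)=12 g(12,12)=1
t=13: g(13,-3)=1001 g(13,-1)=1638 g(13,1)=1703 g(13,3)=1286 g(13,5)=715 g(13,7)=286 g(13,9)=78 g(13,11)=13 g(13,13)=1
t=14: g(14,-4)=1001 g(14,-2)=2639 g(14,0)=3341 g(14,2)=2989 g(14,4)=2001 g(14,6)=1001 g(14,8)=364 g(14,10)=91 g(14,12)=14 g(14,14)=1
t=15: g(15,-3)=3640 g(15,-1)=5980 g(15,1)=6330 g(15,3)=4990 g(15,5)=3002 g(15,7)=1365 g(15,9)=455 g(15,11)=105 g(15,13)=15 g(15,15)=1
t=16: g(16,-4)=3640 g(16,-2)=9620 g(16,0)=12310 g(16,2)=11320 g(16,4)=7992 g(16,6)=4367 g(16,8)=1820 g(16,10)=560 g(16,12)=120 g(16,14)=16 g(16,16)=1
t=17: g(17,-3)=13260 g(17,-1)=21930 g(17,1)=23630 g(17,3)=19312 g(17,5)=12359 g(17,7)=6187 g(17,9)=2380 g(17,11)=680 g(17,13)=136 g(17,15)=17 g(17,17)=1
t=18: g(18,-4)=13260 g(18,-2)=35190 g(18,0)=45560 g(18,2)=42942 g(18,4)=31671 g(18,6)=18546 g(18,8)=8567 g(18,10)=3060 g(18,12)=816 g(18,14)=153 g(18,16)=18 g(18,18)=1
Paths never hitting -5: Σ_s g(18,s) = 199784
Paths hitting -5: 2^18 - 199784 = 62360
P = 62360/262144 = 7795/32768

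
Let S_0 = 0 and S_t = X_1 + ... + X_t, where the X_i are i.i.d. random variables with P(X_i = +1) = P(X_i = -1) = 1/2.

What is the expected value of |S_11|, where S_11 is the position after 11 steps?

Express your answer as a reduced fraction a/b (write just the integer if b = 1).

S_11 takes values m ≡ 1 (mod 2) with |m| ≤ 11; P(S_11=m) = C(11,(11+m)/2)/2^11.
Total paths: 2^11 = 2048
Distribution: P(S=-11)=1/2048, P(S=-9)=11/2048, P(S=-7)=55/2048, P(S=-5)=165/2048, P(S=-3)=330/2048, P(S=-1)=462/2048, P(S=1)=462/2048, P(S=3)=330/2048, P(S=5)=165/2048, P(S=7)=55/2048, P(S=9)=11/2048, P(S=11)=1/2048
E[|S_11|] = Σ_m |m|·P(S_11=m) = 5544/2048 = 693/256

Answer: 693/256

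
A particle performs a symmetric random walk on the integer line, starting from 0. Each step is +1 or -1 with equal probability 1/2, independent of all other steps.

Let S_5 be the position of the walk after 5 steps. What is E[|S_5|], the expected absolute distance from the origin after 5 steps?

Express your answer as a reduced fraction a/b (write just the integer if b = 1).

Answer: 15/8

Derivation:
S_5 takes values m ≡ 1 (mod 2) with |m| ≤ 5; P(S_5=m) = C(5,(5+m)/2)/2^5.
Total paths: 2^5 = 32
Distribution: P(S=-5)=1/32, P(S=-3)=5/32, P(S=-1)=10/32, P(S=1)=10/32, P(S=3)=5/32, P(S=5)=1/32
E[|S_5|] = Σ_m |m|·P(S_5=m) = 60/32 = 15/8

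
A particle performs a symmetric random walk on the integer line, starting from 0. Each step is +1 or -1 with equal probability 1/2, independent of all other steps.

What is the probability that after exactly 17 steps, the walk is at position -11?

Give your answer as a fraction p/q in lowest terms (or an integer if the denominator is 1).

Answer: 85/16384

Derivation:
To reach position -11 after 17 steps: need 3 steps of +1 and 14 of -1.
Favorable paths: C(17,3) = 680
Total paths: 2^17 = 131072
P = 680/131072 = 85/16384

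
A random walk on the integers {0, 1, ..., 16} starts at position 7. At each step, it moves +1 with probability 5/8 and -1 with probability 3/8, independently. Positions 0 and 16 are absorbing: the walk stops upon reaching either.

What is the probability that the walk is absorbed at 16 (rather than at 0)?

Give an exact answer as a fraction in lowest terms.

Biased walk: p = 5/8, q = 3/8, r = q/p = 3/5
Gambler's ruin: P(hit 16 before 0 | start at 7) = (1 - r^a)/(1 - r^N)
r^7 = 2187/78125; r^16 = 43046721/152587890625
P = (1 - 2187/78125) / (1 - 43046721/152587890625) = 75938/78125 / 152544843904/152587890625 = 74158203125/76272421952

Answer: 74158203125/76272421952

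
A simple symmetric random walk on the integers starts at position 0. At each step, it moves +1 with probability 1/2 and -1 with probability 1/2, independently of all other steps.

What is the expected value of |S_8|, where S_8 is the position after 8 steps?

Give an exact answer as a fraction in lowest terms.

Answer: 35/16

Derivation:
S_8 takes values m ≡ 0 (mod 2) with |m| ≤ 8; P(S_8=m) = C(8,(8+m)/2)/2^8.
Total paths: 2^8 = 256
Distribution: P(S=-8)=1/256, P(S=-6)=8/256, P(S=-4)=28/256, P(S=-2)=56/256, P(S=0)=70/256, P(S=2)=56/256, P(S=4)=28/256, P(S=6)=8/256, P(S=8)=1/256
E[|S_8|] = Σ_m |m|·P(S_8=m) = 560/256 = 35/16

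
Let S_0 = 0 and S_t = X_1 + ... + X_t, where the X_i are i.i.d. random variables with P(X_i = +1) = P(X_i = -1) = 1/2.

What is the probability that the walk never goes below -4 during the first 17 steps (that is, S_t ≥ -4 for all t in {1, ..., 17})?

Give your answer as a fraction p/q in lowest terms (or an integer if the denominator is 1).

Answer: 24973/32768

Derivation:
Let f(t,s) = #length-t paths at position s with S_1..S_t all ≥ -4.
f(t,s) = f(t-1,s-1) + f(t-1,s+1) for s ≥ -4; f(t,s) = 0 for s < -4.
t=0: f(0,0)=1
t=1: f(1,-1)=1 f(1,1)=1
t=2: f(2,-2)=1 f(2,0)=2 f(2,2)=1
t=3: f(3,-3)=1 f(3,-1)=3 f(3,1)=3 f(3,3)=1
t=4: f(4,-4)=1 f(4,-2)=4 f(4,0)=6 f(4,2)=4 f(4,4)=1
t=5: f(5,-3)=5 f(5,-1)=10 f(5,1)=10 f(5,3)=5 f(5,5)=1
t=6: f(6,-4)=5 f(6,-2)=15 f(6,0)=20 f(6,2)=15 f(6,4)=6 f(6,6)=1
t=7: f(7,-3)=20 f(7,-1)=35 f(7,1)=35 f(7,3)=21 f(7,5)=7 f(7,7)=1
t=8: f(8,-4)=20 f(8,-2)=55 f(8,0)=70 f(8,2)=56 f(8,4)=28 f(8,6)=8 f(8,8)=1
t=9: f(9,-3)=75 f(9,-1)=125 f(9,1)=126 f(9,3)=84 f(9,5)=36 f(9,7)=9 f(9,9)=1
t=10: f(10,-4)=75 f(10,-2)=200 f(10,0)=251 f(10,2)=210 f(10,4)=120 f(10,6)=45 f(10,8)=10 f(10,10)=1
t=11: f(11,-3)=275 f(11,-1)=451 f(11,1)=461 f(11,3)=330 f(11,5)=165 f(11,7)=55 f(11,9)=11 f(11,11)=1
t=12: f(12,-4)=275 f(12,-2)=726 f(12,0)=912 f(12,2)=791 f(12,4)=495 f(12,6)=220 f(12,8)=66 f(12,10)=12 f(12,12)=1
t=13: f(13,-3)=1001 f(13,-1)=1638 f(13,1)=1703 f(13,3)=1286 f(13,5)=715 f(13,7)=286 f(13,9)=78 f(13,11)=13 f(13,13)=1
t=14: f(14,-4)=1001 f(14,-2)=2639 f(14,0)=3341 f(14,2)=2989 f(14,4)=2001 f(14,6)=1001 f(14,8)=364 f(14,10)=91 f(14,12)=14 f(14,14)=1
t=15: f(15,-3)=3640 f(15,-1)=5980 f(15,1)=6330 f(15,3)=4990 f(15,5)=3002 f(15,7)=1365 f(15,9)=455 f(15,11)=105 f(15,13)=15 f(15,15)=1
t=16: f(16,-4)=3640 f(16,-2)=9620 f(16,0)=12310 f(16,2)=11320 f(16,4)=7992 f(16,6)=4367 f(16,8)=1820 f(16,10)=560 f(16,12)=120 f(16,14)=16 f(16,16)=1
t=17: f(17,-3)=13260 f(17,-1)=21930 f(17,1)=23630 f(17,3)=19312 f(17,5)=12359 f(17,7)=6187 f(17,9)=2380 f(17,11)=680 f(17,13)=136 f(17,15)=17 f(17,17)=1
Σ_s f(17,s) = 99892
P = 99892/131072 = 24973/32768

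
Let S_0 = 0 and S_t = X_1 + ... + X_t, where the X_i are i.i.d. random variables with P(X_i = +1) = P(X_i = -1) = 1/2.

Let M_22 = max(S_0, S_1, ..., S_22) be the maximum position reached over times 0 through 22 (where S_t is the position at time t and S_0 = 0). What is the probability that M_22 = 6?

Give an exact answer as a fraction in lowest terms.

Answer: 159885/2097152

Derivation:
Let M_22 = max(S_0,...,S_22). Use the reflection principle: for j ≥ 1, #{paths with M_22 ≥ j} = #{S_22 ≥ j} + #{S_22 ≥ j+1}.
By reflection, #{M_22 ≥ 6} = #{S_22 ≥ 6} + #{S_22 ≥ 7} = 600370 + 280600 = 880970.
#{M_22 ≥ 7} = #{S_22 ≥ 7} + #{S_22 ≥ 8} = 280600 + 280600 = 561200.
#{M_22 = 6} = 880970 - 561200 = 319770.
P(M_22 = 6) = 319770/4194304 = 159885/2097152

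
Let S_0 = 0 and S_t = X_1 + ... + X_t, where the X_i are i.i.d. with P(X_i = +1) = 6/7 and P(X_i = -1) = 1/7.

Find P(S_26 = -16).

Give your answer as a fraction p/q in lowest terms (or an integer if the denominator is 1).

To reach position -16 after 26 steps: need 5 steps of +1 and 21 steps of -1.
Number of such sequences: C(26,5) = 65780
Each has probability (6/7)^5 · (1/7)^21 = 7776/9387480337647754305649
P = 65780 · 7776/9387480337647754305649 = 511505280/9387480337647754305649

Answer: 511505280/9387480337647754305649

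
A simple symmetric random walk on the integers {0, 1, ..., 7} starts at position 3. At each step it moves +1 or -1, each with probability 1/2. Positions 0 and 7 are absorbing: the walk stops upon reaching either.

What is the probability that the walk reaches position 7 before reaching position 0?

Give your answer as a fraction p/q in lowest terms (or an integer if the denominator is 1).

Symmetric walk (p = 1/2): the harmonic-function argument gives P(hit 7 before 0 | start at 3) = a/N.
P = 3/7 = 3/7

Answer: 3/7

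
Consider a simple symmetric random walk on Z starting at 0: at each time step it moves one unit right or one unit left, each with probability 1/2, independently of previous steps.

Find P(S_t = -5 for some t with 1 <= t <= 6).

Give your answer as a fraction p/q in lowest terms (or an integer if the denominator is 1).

Count via complement. Let g(t,s) = #length-t paths at position s with S_1..S_t all ≠ -5.
g(t,s) = g(t-1,s-1) + g(t-1,s+1) for s ≠ -5; g(t,-5) = 0.
t=0: g(0,0)=1
t=1: g(1,-1)=1 g(1,1)=1
t=2: g(2,-2)=1 g(2,0)=2 g(2,2)=1
t=3: g(3,-3)=1 g(3,-1)=3 g(3,1)=3 g(3,3)=1
t=4: g(4,-4)=1 g(4,-2)=4 g(4,0)=6 g(4,2)=4 g(4,4)=1
t=5: g(5,-3)=5 g(5,-1)=10 g(5,1)=10 g(5,3)=5 g(5,5)=1
t=6: g(6,-4)=5 g(6,-2)=15 g(6,0)=20 g(6,2)=15 g(6,4)=6 g(6,6)=1
Paths never hitting -5: Σ_s g(6,s) = 62
Paths hitting -5: 2^6 - 62 = 2
P = 2/64 = 1/32

Answer: 1/32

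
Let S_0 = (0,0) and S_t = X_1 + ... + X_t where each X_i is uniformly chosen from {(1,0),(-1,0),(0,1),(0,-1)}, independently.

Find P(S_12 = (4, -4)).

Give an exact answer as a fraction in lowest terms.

Let h be the number of horizontal steps (so 12-h are vertical). To end at (4,-4) need (h+4)/2 right-steps and ((12-h)-4)/2 up-steps.
Sum over h with 4 ≤ h ≤ 8, h ≡ 0 (mod 2), 12-h ≡ 0 (mod 2):
h=4: C(12,4)·C(4,4)·C(8,2) = 495·1·28 = 13860
h=6: C(12,6)·C(6,5)·C(6,1) = 924·6·6 = 33264
h=8: C(12,8)·C(8,6)·C(4,0) = 495·28·1 = 13860
Total favorable: 60984
Total paths: 4^12 = 16777216
P = 60984/16777216 = 7623/2097152

Answer: 7623/2097152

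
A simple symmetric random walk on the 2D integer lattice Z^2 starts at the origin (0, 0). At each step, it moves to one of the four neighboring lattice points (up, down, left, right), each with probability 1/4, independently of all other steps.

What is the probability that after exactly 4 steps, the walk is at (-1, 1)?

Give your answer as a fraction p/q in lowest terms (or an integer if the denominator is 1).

Let h be the number of horizontal steps (so 4-h are vertical). To end at (-1,1) need (h-1)/2 right-steps and ((4-h)+1)/2 up-steps.
Sum over h with 1 ≤ h ≤ 3, h ≡ 1 (mod 2), 4-h ≡ 1 (mod 2):
h=1: C(4,1)·C(1,0)·C(3,2) = 4·1·3 = 12
h=3: C(4,3)·C(3,1)·C(1,1) = 4·3·1 = 12
Total favorable: 24
Total paths: 4^4 = 256
P = 24/256 = 3/32

Answer: 3/32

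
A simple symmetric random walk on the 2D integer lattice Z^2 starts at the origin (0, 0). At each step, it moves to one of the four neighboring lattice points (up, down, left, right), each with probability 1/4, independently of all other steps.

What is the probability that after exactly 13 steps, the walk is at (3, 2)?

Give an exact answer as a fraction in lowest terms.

Let h be the number of horizontal steps (so 13-h are vertical). To end at (3,2) need (h+3)/2 right-steps and ((13-h)+2)/2 up-steps.
Sum over h with 3 ≤ h ≤ 11, h ≡ 1 (mod 2), 13-h ≡ 0 (mod 2):
h=3: C(13,3)·C(3,3)·C(10,6) = 286·1·210 = 60060
h=5: C(13,5)·C(5,4)·C(8,5) = 1287·5·56 = 360360
h=7: C(13,7)·C(7,5)·C(6,4) = 1716·21·15 = 540540
h=9: C(13,9)·C(9,6)·C(4,3) = 715·84·4 = 240240
h=11: C(13,11)·C(11,7)·C(2,2) = 78·330·1 = 25740
Total favorable: 1226940
Total paths: 4^13 = 67108864
P = 1226940/67108864 = 306735/16777216

Answer: 306735/16777216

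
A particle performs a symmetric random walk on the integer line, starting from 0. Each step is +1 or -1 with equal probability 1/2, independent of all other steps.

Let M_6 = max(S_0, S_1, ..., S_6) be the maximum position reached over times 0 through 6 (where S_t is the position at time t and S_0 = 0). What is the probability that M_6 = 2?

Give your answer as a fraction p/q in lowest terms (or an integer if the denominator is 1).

Let M_6 = max(S_0,...,S_6). Use the reflection principle: for j ≥ 1, #{paths with M_6 ≥ j} = #{S_6 ≥ j} + #{S_6 ≥ j+1}.
By reflection, #{M_6 ≥ 2} = #{S_6 ≥ 2} + #{S_6 ≥ 3} = 22 + 7 = 29.
#{M_6 ≥ 3} = #{S_6 ≥ 3} + #{S_6 ≥ 4} = 7 + 7 = 14.
#{M_6 = 2} = 29 - 14 = 15.
P(M_6 = 2) = 15/64 = 15/64

Answer: 15/64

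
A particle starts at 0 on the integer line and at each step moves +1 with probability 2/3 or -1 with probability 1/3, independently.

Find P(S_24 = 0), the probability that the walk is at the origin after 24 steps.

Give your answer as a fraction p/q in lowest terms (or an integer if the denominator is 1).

To be at 0 after 24 steps: need exactly 12 steps of +1 and 12 of -1.
Number of such sequences: C(24,12) = 2704156
Each has probability (2/3)^12 · (1/3)^12 = 4096/282429536481
P = 2704156 · 4096/282429536481 = 11076222976/282429536481

Answer: 11076222976/282429536481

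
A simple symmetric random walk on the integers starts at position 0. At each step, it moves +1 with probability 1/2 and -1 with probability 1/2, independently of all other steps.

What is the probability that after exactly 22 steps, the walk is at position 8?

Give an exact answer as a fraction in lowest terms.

To reach position 8 after 22 steps: need 15 steps of +1 and 7 of -1.
Favorable paths: C(22,15) = 170544
Total paths: 2^22 = 4194304
P = 170544/4194304 = 10659/262144

Answer: 10659/262144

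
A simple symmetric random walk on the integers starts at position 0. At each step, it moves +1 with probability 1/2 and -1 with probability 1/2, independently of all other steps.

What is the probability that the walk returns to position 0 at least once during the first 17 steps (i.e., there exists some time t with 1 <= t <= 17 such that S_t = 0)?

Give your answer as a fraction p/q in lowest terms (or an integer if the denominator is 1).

Count via complement. Let g(t,s) = #length-t paths at position s with S_1..S_t all ≠ 0.
g(t,s) = g(t-1,s-1) + g(t-1,s+1) for s ≠ 0; g(t,0) = 0.
t=0: g(0,0)=1
t=1: g(1,-1)=1 g(1,1)=1
t=2: g(2,-2)=1 g(2,2)=1
t=3: g(3,-3)=1 g(3,-1)=1 g(3,1)=1 g(3,3)=1
t=4: g(4,-4)=1 g(4,-2)=2 g(4,2)=2 g(4,4)=1
t=5: g(5,-5)=1 g(5,-3)=3 g(5,-1)=2 g(5,1)=2 g(5,3)=3 g(5,5)=1
t=6: g(6,-6)=1 g(6,-4)=4 g(6,-2)=5 g(6,2)=5 g(6,4)=4 g(6,6)=1
t=7: g(7,-7)=1 g(7,-5)=5 g(7,-3)=9 g(7,-1)=5 g(7,1)=5 g(7,3)=9 g(7,5)=5 g(7,7)=1
t=8: g(8,-8)=1 g(8,-6)=6 g(8,-4)=14 g(8,-2)=14 g(8,2)=14 g(8,4)=14 g(8,6)=6 g(8,8)=1
t=9: g(9,-9)=1 g(9,-7)=7 g(9,-5)=20 g(9,-3)=28 g(9,-1)=14 g(9,1)=14 g(9,3)=28 g(9,5)=20 g(9,7)=7 g(9,9)=1
t=10: g(10,-10)=1 g(10,-8)=8 g(10,-6)=27 g(10,-4)=48 g(10,-2)=42 g(10,2)=42 g(10,4)=48 g(10,6)=27 g(10,8)=8 g(10,10)=1
t=11: g(11,-11)=1 g(11,-9)=9 g(11,-7)=35 g(11,-5)=75 g(11,-3)=90 g(11,-1)=42 g(11,1)=42 g(11,3)=90 g(11,5)=75 g(11,7)=35 g(11,9)=9 g(11,11)=1
t=12: g(12,-12)=1 g(12,-10)=10 g(12,-8)=44 g(12,-6)=110 g(12,-4)=165 g(12,-2)=132 g(12,2)=132 g(12,4)=165 g(12,6)=110 g(12,8)=44 g(12,10)=10 g(12,12)=1
t=13: g(13,-13)=1 g(13,-11)=11 g(13,-9)=54 g(13,-7)=154 g(13,-5)=275 g(13,-3)=297 g(13,-1)=132 g(13,1)=132 g(13,3)=297 g(13,5)=275 g(13,7)=154 g(13,9)=54 g(13,11)=11 g(13,13)=1
t=14: g(14,-14)=1 g(14,-12)=12 g(14,-10)=65 g(14,-8)=208 g(14,-6)=429 g(14,-4)=572 g(14,-2)=429 g(14,2)=429 g(14,4)=572 g(14,6)=429 g(14,8)=208 g(14,10)=65 g(14,12)=12 g(14,14)=1
t=15: g(15,-15)=1 g(15,-13)=13 g(15,-11)=77 g(15,-9)=273 g(15,-7)=637 g(15,-5)=1001 g(15,-3)=1001 g(15,-1)=429 g(15,1)=429 g(15,3)=1001 g(15,5)=1001 g(15,7)=637 g(15,9)=273 g(15,11)=77 g(15,13)=13 g(15,15)=1
t=16: g(16,-16)=1 g(16,-14)=14 g(16,-12)=90 g(16,-10)=350 g(16,-8)=910 g(16,-6)=1638 g(16,-4)=2002 g(16,-2)=1430 g(16,2)=1430 g(16,4)=2002 g(16,6)=1638 g(16,8)=910 g(16,10)=350 g(16,12)=90 g(16,14)=14 g(16,16)=1
t=17: g(17,-17)=1 g(17,-15)=15 g(17,-13)=104 g(17,-11)=440 g(17,-9)=1260 g(17,-7)=2548 g(17,-5)=3640 g(17,-3)=3432 g(17,-1)=1430 g(17,1)=1430 g(17,3)=3432 g(17,5)=3640 g(17,7)=2548 g(17,9)=1260 g(17,11)=440 g(17,13)=104 g(17,15)=15 g(17,17)=1
Paths never hitting 0: Σ_s g(17,s) = 25740
Paths hitting 0: 2^17 - 25740 = 105332
P = 105332/131072 = 26333/32768

Answer: 26333/32768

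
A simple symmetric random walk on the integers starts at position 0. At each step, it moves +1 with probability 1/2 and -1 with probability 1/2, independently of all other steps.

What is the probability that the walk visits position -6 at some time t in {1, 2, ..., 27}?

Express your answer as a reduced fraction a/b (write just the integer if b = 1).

Answer: 16628809/67108864

Derivation:
Count via complement. Let g(t,s) = #length-t paths at position s with S_1..S_t all ≠ -6.
g(t,s) = g(t-1,s-1) + g(t-1,s+1) for s ≠ -6; g(t,-6) = 0.
t=0: g(0,0)=1
t=1: g(1,-1)=1 g(1,1)=1
t=2: g(2,-2)=1 g(2,0)=2 g(2,2)=1
t=3: g(3,-3)=1 g(3,-1)=3 g(3,1)=3 g(3,3)=1
t=4: g(4,-4)=1 g(4,-2)=4 g(4,0)=6 g(4,2)=4 g(4,4)=1
t=5: g(5,-5)=1 g(5,-3)=5 g(5,-1)=10 g(5,1)=10 g(5,3)=5 g(5,5)=1
t=6: g(6,-4)=6 g(6,-2)=15 g(6,0)=20 g(6,2)=15 g(6,4)=6 g(6,6)=1
t=7: g(7,-5)=6 g(7,-3)=21 g(7,-1)=35 g(7,1)=35 g(7,3)=21 g(7,5)=7 g(7,7)=1
t=8: g(8,-4)=27 g(8,-2)=56 g(8,0)=70 g(8,2)=56 g(8,4)=28 g(8,6)=8 g(8,8)=1
t=9: g(9,-5)=27 g(9,-3)=83 g(9,-1)=126 g(9,1)=126 g(9,3)=84 g(9,5)=36 g(9,7)=9 g(9,9)=1
t=10: g(10,-4)=110 g(10,-2)=209 g(10,0)=252 g(10,2)=210 g(10,4)=120 g(10,6)=45 g(10,8)=10 g(10,10)=1
t=11: g(11,-5)=110 g(11,-3)=319 g(11,-1)=461 g(11,1)=462 g(11,3)=330 g(11,5)=165 g(11,7)=55 g(11,9)=11 g(11,11)=1
t=12: g(12,-4)=429 g(12,-2)=780 g(12,0)=923 g(12,2)=792 g(12,4)=495 g(12,6)=220 g(12,8)=66 g(12,10)=12 g(12,12)=1
t=13: g(13,-5)=429 g(13,-3)=1209 g(13,-1)=1703 g(13,1)=1715 g(13,3)=1287 g(13,5)=715 g(13,7)=286 g(13,9)=78 g(13,11)=13 g(13,13)=1
t=14: g(14,-4)=1638 g(14,-2)=2912 g(14,0)=3418 g(14,2)=3002 g(14,4)=2002 g(14,6)=1001 g(14,8)=364 g(14,10)=91 g(14,12)=14 g(14,14)=1
t=15: g(15,-5)=1638 g(15,-3)=4550 g(15,-1)=6330 g(15,1)=6420 g(15,3)=5004 g(15,5)=3003 g(15,7)=1365 g(15,9)=455 g(15,11)=105 g(15,13)=15 g(15,15)=1
t=16: g(16,-4)=6188 g(16,-2)=10880 g(16,0)=12750 g(16,2)=11424 g(16,4)=8007 g(16,6)=4368 g(16,8)=1820 g(16,10)=560 g(16,12)=120 g(16,14)=16 g(16,16)=1
t=17: g(17,-5)=6188 g(17,-3)=17068 g(17,-1)=23630 g(17,1)=24174 g(17,3)=19431 g(17,5)=12375 g(17,7)=6188 g(17,9)=2380 g(17,11)=680 g(17,13)=136 g(17,15)=17 g(17,17)=1
t=18: g(18,-4)=23256 g(18,-2)=40698 g(18,0)=47804 g(18,2)=43605 g(18,4)=31806 g(18,6)=18563 g(18,8)=8568 g(18,10)=3060 g(18,12)=816 g(18,14)=153 g(18,16)=18 g(18,18)=1
t=19: g(19,-5)=23256 g(19,-3)=63954 g(19,-1)=88502 g(19,1)=91409 g(19,3)=75411 g(19,5)=50369 g(19,7)=27131 g(19,9)=11628 g(19,11)=3876 g(19,13)=969 g(19,15)=171 g(19,17)=19 g(19,19)=1
t=20: g(20,-4)=87210 g(20,-2)=152456 g(20,0)=179911 g(20,2)=166820 g(20,4)=125780 g(20,6)=77500 g(20,8)=38759 g(20,10)=15504 g(20,12)=4845 g(20,14)=1140 g(20,16)=190 g(20,18)=20 g(20,20)=1
t=21: g(21,-5)=87210 g(21,-3)=239666 g(21,-1)=332367 g(21,1)=346731 g(21,3)=292600 g(21,5)=203280 g(21,7)=116259 g(21,9)=54263 g(21,11)=20349 g(21,13)=5985 g(21,15)=1330 g(21,17)=210 g(21,19)=21 g(21,21)=1
t=22: g(22,-4)=326876 g(22,-2)=572033 g(22,0)=679098 g(22,2)=639331 g(22,4)=495880 g(22,6)=319539 g(22,8)=170522 g(22,10)=74612 g(22,12)=26334 g(22,14)=7315 g(22,16)=1540 g(22,18)=231 g(22,20)=22 g(22,22)=1
t=23: g(23,-5)=326876 g(23,-3)=898909 g(23,-1)=1251131 g(23,1)=1318429 g(23,3)=1135211 g(23,5)=815419 g(23,7)=490061 g(23,9)=245134 g(23,11)=100946 g(23,13)=33649 g(23,15)=8855 g(23,17)=1771 g(23,19)=253 g(23,21)=23 g(23,23)=1
t=24: g(24,-4)=1225785 g(24,-2)=2150040 g(24,0)=2569560 g(24,2)=2453640 g(24,4)=1950630 g(24,6)=1305480 g(24,8)=735195 g(24,10)=346080 g(24,12)=134595 g(24,14)=42504 g(24,16)=10626 g(24,18)=2024 g(24,20)=276 g(24,22)=24 g(24,24)=1
t=25: g(25,-5)=1225785 g(25,-3)=3375825 g(25,-1)=4719600 g(25,1)=5023200 g(25,3)=4404270 g(25,5)=3256110 g(25,7)=2040675 g(25,9)=1081275 g(25,11)=480675 g(25,13)=177099 g(25,15)=53130 g(25,17)=12650 g(25,19)=2300 g(25,21)=300 g(25,23)=25 g(25,25)=1
t=26: g(26,-4)=4601610 g(26,-2)=8095425 g(26,0)=9742800 g(26,2)=9427470 g(26,4)=7660380 g(26,6)=5296785 g(26,8)=3121950 g(26,10)=1561950 g(26,12)=657774 g(26,14)=230229 g(26,16)=65780 g(26,18)=14950 g(26,20)=2600 g(26,22)=325 g(26,24)=26 g(26,26)=1
t=27: g(27,-5)=4601610 g(27,-3)=12697035 g(27,-1)=17838225 g(27,1)=19170270 g(27,3)=17087850 g(27,5)=12957165 g(27,7)=8418735 g(27,9)=4683900 g(27,11)=2219724 g(27,13)=888003 g(27,15)=296009 g(27,17)=80730 g(27,19)=17550 g(27,21)=2925 g(27,23)=351 g(27,25)=27 g(27,27)=1
Paths never hitting -6: Σ_s g(27,s) = 100960110
Paths hitting -6: 2^27 - 100960110 = 33257618
P = 33257618/134217728 = 16628809/67108864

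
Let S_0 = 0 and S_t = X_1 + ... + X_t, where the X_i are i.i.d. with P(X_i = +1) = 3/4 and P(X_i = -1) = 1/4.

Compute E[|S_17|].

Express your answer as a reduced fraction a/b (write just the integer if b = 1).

S_17 takes values m ≡ 1 (mod 2) with |m| ≤ 17; P(S_17=m) = C(17,(17+m)/2) · (3/4)^((17+m)/2) · (1/4)^((17-m)/2).
Distribution: P(S=-17)=1/17179869184, P(S=-15)=51/17179869184, P(S=-13)=153/2147483648, P(S=-11)=2295/2147483648, P(S=-9)=48195/4294967296, P(S=-7)=375921/4294967296, P(S=-5)=1127763/2147483648, P(S=-3)=5316597/2147483648, P(S=-1)=79748955/8589934592, P(S=1)=239246865/8589934592, P(S=3)=143548119/2147483648, P(S=5)=274046409/2147483648, P(S=7)=822139227/4294967296, P(S=9)=948622185/4294967296, P(S=11)=406552365/2147483648, P(S=13)=243931419/2147483648, P(S=15)=731794257/17179869184, P(S=17)=129140163/17179869184
E[|S_17|] = Σ_m |m|·P(S_17=m) = 18339782563/2147483648

Answer: 18339782563/2147483648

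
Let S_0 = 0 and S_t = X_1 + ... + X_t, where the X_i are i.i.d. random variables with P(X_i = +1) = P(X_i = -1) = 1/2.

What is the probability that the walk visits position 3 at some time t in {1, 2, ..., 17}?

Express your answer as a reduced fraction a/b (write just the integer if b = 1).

Answer: 15751/32768

Derivation:
Count via complement. Let g(t,s) = #length-t paths at position s with S_1..S_t all ≠ 3.
g(t,s) = g(t-1,s-1) + g(t-1,s+1) for s ≠ 3; g(t,3) = 0.
t=0: g(0,0)=1
t=1: g(1,-1)=1 g(1,1)=1
t=2: g(2,-2)=1 g(2,0)=2 g(2,2)=1
t=3: g(3,-3)=1 g(3,-1)=3 g(3,1)=3
t=4: g(4,-4)=1 g(4,-2)=4 g(4,0)=6 g(4,2)=3
t=5: g(5,-5)=1 g(5,-3)=5 g(5,-1)=10 g(5,1)=9
t=6: g(6,-6)=1 g(6,-4)=6 g(6,-2)=15 g(6,0)=19 g(6,2)=9
t=7: g(7,-7)=1 g(7,-5)=7 g(7,-3)=21 g(7,-1)=34 g(7,1)=28
t=8: g(8,-8)=1 g(8,-6)=8 g(8,-4)=28 g(8,-2)=55 g(8,0)=62 g(8,2)=28
t=9: g(9,-9)=1 g(9,-7)=9 g(9,-5)=36 g(9,-3)=83 g(9,-1)=117 g(9,1)=90
t=10: g(10,-10)=1 g(10,-8)=10 g(10,-6)=45 g(10,-4)=119 g(10,-2)=200 g(10,0)=207 g(10,2)=90
t=11: g(11,-11)=1 g(11,-9)=11 g(11,-7)=55 g(11,-5)=164 g(11,-3)=319 g(11,-1)=407 g(11,1)=297
t=12: g(12,-12)=1 g(12,-10)=12 g(12,-8)=66 g(12,-6)=219 g(12,-4)=483 g(12,-2)=726 g(12,0)=704 g(12,2)=297
t=13: g(13,-13)=1 g(13,-11)=13 g(13,-9)=78 g(13,-7)=285 g(13,-5)=702 g(13,-3)=1209 g(13,-1)=1430 g(13,1)=1001
t=14: g(14,-14)=1 g(14,-12)=14 g(14,-10)=91 g(14,-8)=363 g(14,-6)=987 g(14,-4)=1911 g(14,-2)=2639 g(14,0)=2431 g(14,2)=1001
t=15: g(15,-15)=1 g(15,-13)=15 g(15,-11)=105 g(15,-9)=454 g(15,-7)=1350 g(15,-5)=2898 g(15,-3)=4550 g(15,-1)=5070 g(15,1)=3432
t=16: g(16,-16)=1 g(16,-14)=16 g(16,-12)=120 g(16,-10)=559 g(16,-8)=1804 g(16,-6)=4248 g(16,-4)=7448 g(16,-2)=9620 g(16,0)=8502 g(16,2)=3432
t=17: g(17,-17)=1 g(17,-15)=17 g(17,-13)=136 g(17,-11)=679 g(17,-9)=2363 g(17,-7)=6052 g(17,-5)=11696 g(17,-3)=17068 g(17,-1)=18122 g(17,1)=11934
Paths never hitting 3: Σ_s g(17,s) = 68068
Paths hitting 3: 2^17 - 68068 = 63004
P = 63004/131072 = 15751/32768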